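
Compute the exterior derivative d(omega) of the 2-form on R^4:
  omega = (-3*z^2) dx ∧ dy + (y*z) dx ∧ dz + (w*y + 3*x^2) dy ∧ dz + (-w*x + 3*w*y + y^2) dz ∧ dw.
d(omega) = (6*x - 7*z) dx ∧ dy ∧ dz + (3*w + 3*y) dy ∧ dz ∧ dw + (-w) dx ∧ dz ∧ dw

For a 2-form omega = sum_{i<j} g_{ij} dx_i ∧ dx_j, the exterior derivative is
  d(omega) = sum_{i<j} d(g_{ij}) ∧ dx_i ∧ dx_j = sum_{i<j, k} (∂g_{ij}/∂x_k) dx_k ∧ dx_i ∧ dx_j.
Expand each term, using dx_k ∧ dx_i ∧ dx_j = sgn(permutation) dx_{(a)} ∧ dx_{(b)} ∧ dx_{(c)} with (a < b < c) sorted:
  d(-3*z^2) includes (∂/∂z)(-3*z^2) dz = (-6*z) dz, which multiplied by dx ∧ dy gives (-6*z) dx ∧ dy ∧ dz
  d(y*z) includes (∂/∂y)(y*z) dy = (z) dy, which multiplied by dx ∧ dz gives (-z) dx ∧ dy ∧ dz
  d(w*y + 3*x^2) includes (∂/∂x)(w*y + 3*x^2) dx = (6*x) dx, which multiplied by dy ∧ dz gives (6*x) dx ∧ dy ∧ dz
  d(w*y + 3*x^2) includes (∂/∂w)(w*y + 3*x^2) dw = (y) dw, which multiplied by dy ∧ dz gives (y) dy ∧ dz ∧ dw
  d(-w*x + 3*w*y + y^2) includes (∂/∂x)(-w*x + 3*w*y + y^2) dx = (-w) dx, which multiplied by dz ∧ dw gives (-w) dx ∧ dz ∧ dw
  d(-w*x + 3*w*y + y^2) includes (∂/∂y)(-w*x + 3*w*y + y^2) dy = (3*w + 2*y) dy, which multiplied by dz ∧ dw gives (3*w + 2*y) dy ∧ dz ∧ dw
Collecting like 3-forms: d(omega) = (6*x - 7*z) dx ∧ dy ∧ dz + (3*w + 3*y) dy ∧ dz ∧ dw + (-w) dx ∧ dz ∧ dw.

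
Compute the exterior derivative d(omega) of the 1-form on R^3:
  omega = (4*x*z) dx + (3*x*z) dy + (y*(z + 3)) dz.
d(omega) = (3*z) dx ∧ dy + (-4*x) dx ∧ dz + (-3*x + z + 3) dy ∧ dz

For a 1-form omega = sum_i f_i dx_i, the exterior derivative is
  d(omega) = sum_{i < j} (∂f_j/∂x_i - ∂f_i/∂x_j) dx_i ∧ dx_j.
  coefficient of dx ∧ dy: ∂f_2/∂x - ∂f_1/∂y = ∂(3*x*z)/∂x - ∂(4*x*z)/∂y = 3*z
  coefficient of dx ∧ dz: ∂f_3/∂x - ∂f_1/∂z = ∂(y*(z + 3))/∂x - ∂(4*x*z)/∂z = -4*x
  coefficient of dy ∧ dz: ∂f_3/∂y - ∂f_2/∂z = ∂(y*(z + 3))/∂y - ∂(3*x*z)/∂z = -3*x + z + 3
Assembling: d(omega) = (3*z) dx ∧ dy + (-4*x) dx ∧ dz + (-3*x + z + 3) dy ∧ dz.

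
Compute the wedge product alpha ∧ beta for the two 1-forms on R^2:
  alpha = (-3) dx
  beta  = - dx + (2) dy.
alpha ∧ beta = (-6) dx ∧ dy

Distribute the wedge, using dx_i ∧ dx_j = -dx_j ∧ dx_i and dx_i ∧ dx_i = 0. For each pair (i, j) with i < j, the coefficient of dx_i ∧ dx_j in alpha ∧ beta is (alpha_i * beta_j - alpha_j * beta_i). Collecting: alpha ∧ beta = (-6) dx ∧ dy.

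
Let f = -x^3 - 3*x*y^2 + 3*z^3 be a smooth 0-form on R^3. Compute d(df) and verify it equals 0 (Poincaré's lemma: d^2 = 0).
d(df) = 0

Step 1: df = sum_i (∂f/∂x_i) dx_i = (-3*x^2 - 3*y^2) dx + (-6*x*y) dy + (9*z^2) dz.
Step 2: Apply d again. Using the 1-form formula, the coefficient of dx ∧ dy in d(df) is ∂^2 f/∂x ∂y - ∂^2 f/∂y ∂x = (-6*y) - (-6*y) = 0 (equality of mixed partials for smooth f).
Similarly for dx ∧ dz and dy ∧ dz — all coefficients vanish. So d(df) = 0.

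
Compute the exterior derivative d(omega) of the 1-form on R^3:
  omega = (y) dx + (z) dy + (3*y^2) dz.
d(omega) = (-1) dx ∧ dy + (6*y - 1) dy ∧ dz

For a 1-form omega = sum_i f_i dx_i, the exterior derivative is
  d(omega) = sum_{i < j} (∂f_j/∂x_i - ∂f_i/∂x_j) dx_i ∧ dx_j.
  coefficient of dx ∧ dy: ∂f_2/∂x - ∂f_1/∂y = ∂(z)/∂x - ∂(y)/∂y = -1
  coefficient of dy ∧ dz: ∂f_3/∂y - ∂f_2/∂z = ∂(3*y^2)/∂y - ∂(z)/∂z = 6*y - 1
Assembling: d(omega) = (-1) dx ∧ dy + (6*y - 1) dy ∧ dz.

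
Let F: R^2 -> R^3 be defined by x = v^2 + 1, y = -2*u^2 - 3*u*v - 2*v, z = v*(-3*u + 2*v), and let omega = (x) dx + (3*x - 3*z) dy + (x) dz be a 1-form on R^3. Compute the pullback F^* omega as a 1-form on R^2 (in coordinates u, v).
F^* omega = (-36*u^2*v - 15*u*v^2 - 12*u + 6*v^3 - 12*v) du + (-27*u^2*v + 6*u*v^2 - 18*u*v - 12*u + 6*v^3 + 6*v^2 + 6*v - 6) dv

Using F^*(f dg) = (f ∘ F) d(g ∘ F), substitute each coordinate x_i by F_i(u, v) in f_i, and replace dx_i by d F_i = (∂F_i/∂u) du + (∂F_i/∂v) dv.
  For the x component: f_1(F) = v^2 + 1; d F_1 = (0) du + (2*v) dv
  For the y component: f_2(F) = 9*u*v - 3*v^2 + 3; d F_2 = (-4*u - 3*v) du + (-3*u - 2) dv
  For the z component: f_3(F) = v^2 + 1; d F_3 = (-3*v) du + (-3*u + 4*v) dv
Combining and collecting du, dv coefficients:
  coeff of du: -36*u^2*v - 15*u*v^2 - 12*u + 6*v^3 - 12*v
  coeff of dv: -27*u^2*v + 6*u*v^2 - 18*u*v - 12*u + 6*v^3 + 6*v^2 + 6*v - 6
F^* omega = (-36*u^2*v - 15*u*v^2 - 12*u + 6*v^3 - 12*v) du + (-27*u^2*v + 6*u*v^2 - 18*u*v - 12*u + 6*v^3 + 6*v^2 + 6*v - 6) dv.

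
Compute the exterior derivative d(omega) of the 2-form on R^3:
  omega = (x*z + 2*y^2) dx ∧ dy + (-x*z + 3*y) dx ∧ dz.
d(omega) = (x - 3) dx ∧ dy ∧ dz

For a 2-form omega = sum_{i<j} g_{ij} dx_i ∧ dx_j, the exterior derivative is
  d(omega) = sum_{i<j} d(g_{ij}) ∧ dx_i ∧ dx_j = sum_{i<j, k} (∂g_{ij}/∂x_k) dx_k ∧ dx_i ∧ dx_j.
Expand each term, using dx_k ∧ dx_i ∧ dx_j = sgn(permutation) dx_{(a)} ∧ dx_{(b)} ∧ dx_{(c)} with (a < b < c) sorted:
  d(x*z + 2*y^2) includes (∂/∂z)(x*z + 2*y^2) dz = (x) dz, which multiplied by dx ∧ dy gives (x) dx ∧ dy ∧ dz
  d(-x*z + 3*y) includes (∂/∂y)(-x*z + 3*y) dy = (3) dy, which multiplied by dx ∧ dz gives (-3) dx ∧ dy ∧ dz
Collecting like 3-forms: d(omega) = (x - 3) dx ∧ dy ∧ dz.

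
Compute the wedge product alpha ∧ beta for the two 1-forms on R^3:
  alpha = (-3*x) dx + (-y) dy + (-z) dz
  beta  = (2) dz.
alpha ∧ beta = (-6*x) dx ∧ dz + (-2*y) dy ∧ dz

Distribute the wedge, using dx_i ∧ dx_j = -dx_j ∧ dx_i and dx_i ∧ dx_i = 0. For each pair (i, j) with i < j, the coefficient of dx_i ∧ dx_j in alpha ∧ beta is (alpha_i * beta_j - alpha_j * beta_i). Collecting: alpha ∧ beta = (-6*x) dx ∧ dz + (-2*y) dy ∧ dz.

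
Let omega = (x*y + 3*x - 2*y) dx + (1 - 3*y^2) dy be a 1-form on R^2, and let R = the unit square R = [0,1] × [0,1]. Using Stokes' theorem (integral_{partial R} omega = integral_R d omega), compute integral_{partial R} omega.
integral_(partial R) omega = 3/2

Stokes: integral_partial_R omega = integral_R d omega with d omega = (∂Q/∂x - ∂P/∂y) dx ∧ dy.
  ∂Q/∂x = 0
  ∂P/∂y = x - 2
  integrand = ∂Q/∂x - ∂P/∂y = 2 - x.
Integrating over R: integral_0^1 integral_0^1 (2 - x) dx dy = 3/2.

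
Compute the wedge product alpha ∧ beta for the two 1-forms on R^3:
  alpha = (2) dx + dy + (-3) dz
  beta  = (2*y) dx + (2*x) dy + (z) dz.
alpha ∧ beta = (4*x - 2*y) dx ∧ dy + (6*y + 2*z) dx ∧ dz + (6*x + z) dy ∧ dz

Distribute the wedge, using dx_i ∧ dx_j = -dx_j ∧ dx_i and dx_i ∧ dx_i = 0. For each pair (i, j) with i < j, the coefficient of dx_i ∧ dx_j in alpha ∧ beta is (alpha_i * beta_j - alpha_j * beta_i). Collecting: alpha ∧ beta = (4*x - 2*y) dx ∧ dy + (6*y + 2*z) dx ∧ dz + (6*x + z) dy ∧ dz.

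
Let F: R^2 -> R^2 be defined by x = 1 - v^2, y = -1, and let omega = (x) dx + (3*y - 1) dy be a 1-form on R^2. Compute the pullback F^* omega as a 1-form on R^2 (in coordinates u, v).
F^* omega = (2*v*(v^2 - 1)) dv

Using F^*(f dg) = (f ∘ F) d(g ∘ F), substitute each coordinate x_i by F_i(u, v) in f_i, and replace dx_i by d F_i = (∂F_i/∂u) du + (∂F_i/∂v) dv.
  For the x component: f_1(F) = 1 - v^2; d F_1 = (0) du + (-2*v) dv
  For the y component: f_2(F) = -4; d F_2 = (0) du + (0) dv
Combining and collecting du, dv coefficients:
  coeff of du: 0
  coeff of dv: 2*v*(v^2 - 1)
F^* omega = (2*v*(v^2 - 1)) dv.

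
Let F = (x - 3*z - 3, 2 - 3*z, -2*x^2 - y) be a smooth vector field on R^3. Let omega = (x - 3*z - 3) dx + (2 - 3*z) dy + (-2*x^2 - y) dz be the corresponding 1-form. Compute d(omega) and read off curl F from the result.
d(omega) = (2) dy ∧ dz + (4*x - 3) dz ∧ dx + (0) dx ∧ dy; curl F = (2, 4*x - 3, 0)

d omega = sum_{i<j} (∂f_j/∂x_i - ∂f_i/∂x_j) dx_i ∧ dx_j. Under the identification (dy ∧ dz, dz ∧ dx, dx ∧ dy) ↔ (e_x, e_y, e_z), the coefficients are exactly the components of curl F. Compute:
  ∂R/∂y - ∂Q/∂z = (-1) - (-3) = 2
  ∂P/∂z - ∂R/∂x = (-3) - (-4*x) = 4*x - 3
  ∂Q/∂x - ∂P/∂y = (0) - (0) = 0.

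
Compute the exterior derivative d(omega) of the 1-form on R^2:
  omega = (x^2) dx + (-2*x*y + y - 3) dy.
d(omega) = (-2*y) dx ∧ dy

For a 1-form omega = sum_i f_i dx_i, the exterior derivative is
  d(omega) = sum_{i < j} (∂f_j/∂x_i - ∂f_i/∂x_j) dx_i ∧ dx_j.
  coefficient of dx ∧ dy: ∂f_2/∂x - ∂f_1/∂y = ∂(-2*x*y + y - 3)/∂x - ∂(x^2)/∂y = -2*y
Assembling: d(omega) = (-2*y) dx ∧ dy.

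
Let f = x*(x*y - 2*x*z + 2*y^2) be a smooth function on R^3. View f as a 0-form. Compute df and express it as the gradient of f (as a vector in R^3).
df = (2*x*y - 4*x*z + 2*y^2) dx + (x*(x + 4*y)) dy + (-2*x^2) dz; grad f = (2*x*y - 4*x*z + 2*y^2, x*(x + 4*y), -2*x^2)

For a 0-form f, d f = (∂f/∂x) dx + (∂f/∂y) dy + (∂f/∂z) dz. The components of the vector representation are exactly the entries of grad f in Cartesian coordinates:
  ∂f/∂x = 2*x*y - 4*x*z + 2*y^2
  ∂f/∂y = x*(x + 4*y)
  ∂f/∂z = -2*x^2.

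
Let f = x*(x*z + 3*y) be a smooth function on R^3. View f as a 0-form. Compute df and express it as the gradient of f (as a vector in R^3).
df = (2*x*z + 3*y) dx + (3*x) dy + (x^2) dz; grad f = (2*x*z + 3*y, 3*x, x^2)

For a 0-form f, d f = (∂f/∂x) dx + (∂f/∂y) dy + (∂f/∂z) dz. The components of the vector representation are exactly the entries of grad f in Cartesian coordinates:
  ∂f/∂x = 2*x*z + 3*y
  ∂f/∂y = 3*x
  ∂f/∂z = x^2.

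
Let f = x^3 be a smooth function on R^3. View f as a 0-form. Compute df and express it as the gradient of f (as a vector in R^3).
df = (3*x^2) dx + (0) dy + (0) dz; grad f = (3*x^2, 0, 0)

For a 0-form f, d f = (∂f/∂x) dx + (∂f/∂y) dy + (∂f/∂z) dz. The components of the vector representation are exactly the entries of grad f in Cartesian coordinates:
  ∂f/∂x = 3*x^2
  ∂f/∂y = 0
  ∂f/∂z = 0.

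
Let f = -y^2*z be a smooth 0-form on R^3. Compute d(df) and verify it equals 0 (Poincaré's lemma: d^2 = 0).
d(df) = 0

Step 1: df = sum_i (∂f/∂x_i) dx_i = (0) dx + (-2*y*z) dy + (-y^2) dz.
Step 2: Apply d again. Using the 1-form formula, the coefficient of dx ∧ dy in d(df) is ∂^2 f/∂x ∂y - ∂^2 f/∂y ∂x = (0) - (0) = 0 (equality of mixed partials for smooth f).
Similarly for dx ∧ dz and dy ∧ dz — all coefficients vanish. So d(df) = 0.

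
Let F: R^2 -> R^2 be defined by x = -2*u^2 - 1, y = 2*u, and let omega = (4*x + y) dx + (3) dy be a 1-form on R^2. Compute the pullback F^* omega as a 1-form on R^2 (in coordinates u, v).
F^* omega = (32*u^3 - 8*u^2 + 16*u + 6) du

Using F^*(f dg) = (f ∘ F) d(g ∘ F), substitute each coordinate x_i by F_i(u, v) in f_i, and replace dx_i by d F_i = (∂F_i/∂u) du + (∂F_i/∂v) dv.
  For the x component: f_1(F) = -8*u^2 + 2*u - 4; d F_1 = (-4*u) du + (0) dv
  For the y component: f_2(F) = 3; d F_2 = (2) du + (0) dv
Combining and collecting du, dv coefficients:
  coeff of du: 32*u^3 - 8*u^2 + 16*u + 6
  coeff of dv: 0
F^* omega = (32*u^3 - 8*u^2 + 16*u + 6) du.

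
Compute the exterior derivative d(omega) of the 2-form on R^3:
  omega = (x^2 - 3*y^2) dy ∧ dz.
d(omega) = (2*x) dx ∧ dy ∧ dz

For a 2-form omega = sum_{i<j} g_{ij} dx_i ∧ dx_j, the exterior derivative is
  d(omega) = sum_{i<j} d(g_{ij}) ∧ dx_i ∧ dx_j = sum_{i<j, k} (∂g_{ij}/∂x_k) dx_k ∧ dx_i ∧ dx_j.
Expand each term, using dx_k ∧ dx_i ∧ dx_j = sgn(permutation) dx_{(a)} ∧ dx_{(b)} ∧ dx_{(c)} with (a < b < c) sorted:
  d(x^2 - 3*y^2) includes (∂/∂x)(x^2 - 3*y^2) dx = (2*x) dx, which multiplied by dy ∧ dz gives (2*x) dx ∧ dy ∧ dz
Collecting like 3-forms: d(omega) = (2*x) dx ∧ dy ∧ dz.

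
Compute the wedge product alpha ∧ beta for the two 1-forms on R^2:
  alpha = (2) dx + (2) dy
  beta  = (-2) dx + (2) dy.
alpha ∧ beta = (8) dx ∧ dy

Distribute the wedge, using dx_i ∧ dx_j = -dx_j ∧ dx_i and dx_i ∧ dx_i = 0. For each pair (i, j) with i < j, the coefficient of dx_i ∧ dx_j in alpha ∧ beta is (alpha_i * beta_j - alpha_j * beta_i). Collecting: alpha ∧ beta = (8) dx ∧ dy.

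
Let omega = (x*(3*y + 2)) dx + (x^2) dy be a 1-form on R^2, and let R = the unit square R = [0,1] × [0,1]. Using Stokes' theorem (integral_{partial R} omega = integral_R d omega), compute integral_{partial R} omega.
integral_(partial R) omega = -1/2

Stokes: integral_partial_R omega = integral_R d omega with d omega = (∂Q/∂x - ∂P/∂y) dx ∧ dy.
  ∂Q/∂x = 2*x
  ∂P/∂y = 3*x
  integrand = ∂Q/∂x - ∂P/∂y = -x.
Integrating over R: integral_0^1 integral_0^1 (-x) dx dy = -1/2.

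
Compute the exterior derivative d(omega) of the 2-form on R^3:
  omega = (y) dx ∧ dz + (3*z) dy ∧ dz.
d(omega) = (-1) dx ∧ dy ∧ dz

For a 2-form omega = sum_{i<j} g_{ij} dx_i ∧ dx_j, the exterior derivative is
  d(omega) = sum_{i<j} d(g_{ij}) ∧ dx_i ∧ dx_j = sum_{i<j, k} (∂g_{ij}/∂x_k) dx_k ∧ dx_i ∧ dx_j.
Expand each term, using dx_k ∧ dx_i ∧ dx_j = sgn(permutation) dx_{(a)} ∧ dx_{(b)} ∧ dx_{(c)} with (a < b < c) sorted:
  d(y) includes (∂/∂y)(y) dy = (1) dy, which multiplied by dx ∧ dz gives (-1) dx ∧ dy ∧ dz
Collecting like 3-forms: d(omega) = (-1) dx ∧ dy ∧ dz.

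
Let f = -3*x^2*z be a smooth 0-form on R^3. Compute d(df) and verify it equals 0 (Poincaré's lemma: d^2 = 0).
d(df) = 0

Step 1: df = sum_i (∂f/∂x_i) dx_i = (-6*x*z) dx + (0) dy + (-3*x^2) dz.
Step 2: Apply d again. Using the 1-form formula, the coefficient of dx ∧ dy in d(df) is ∂^2 f/∂x ∂y - ∂^2 f/∂y ∂x = (0) - (0) = 0 (equality of mixed partials for smooth f).
Similarly for dx ∧ dz and dy ∧ dz — all coefficients vanish. So d(df) = 0.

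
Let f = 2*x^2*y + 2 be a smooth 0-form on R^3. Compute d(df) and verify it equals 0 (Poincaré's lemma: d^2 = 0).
d(df) = 0

Step 1: df = sum_i (∂f/∂x_i) dx_i = (4*x*y) dx + (2*x^2) dy + (0) dz.
Step 2: Apply d again. Using the 1-form formula, the coefficient of dx ∧ dy in d(df) is ∂^2 f/∂x ∂y - ∂^2 f/∂y ∂x = (4*x) - (4*x) = 0 (equality of mixed partials for smooth f).
Similarly for dx ∧ dz and dy ∧ dz — all coefficients vanish. So d(df) = 0.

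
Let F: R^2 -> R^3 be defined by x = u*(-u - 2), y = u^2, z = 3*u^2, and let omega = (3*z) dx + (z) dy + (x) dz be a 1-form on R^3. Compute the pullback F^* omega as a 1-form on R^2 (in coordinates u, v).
F^* omega = (u^2*(-18*u - 30)) du

Using F^*(f dg) = (f ∘ F) d(g ∘ F), substitute each coordinate x_i by F_i(u, v) in f_i, and replace dx_i by d F_i = (∂F_i/∂u) du + (∂F_i/∂v) dv.
  For the x component: f_1(F) = 9*u^2; d F_1 = (-2*u - 2) du + (0) dv
  For the y component: f_2(F) = 3*u^2; d F_2 = (2*u) du + (0) dv
  For the z component: f_3(F) = u*(-u - 2); d F_3 = (6*u) du + (0) dv
Combining and collecting du, dv coefficients:
  coeff of du: u^2*(-18*u - 30)
  coeff of dv: 0
F^* omega = (u^2*(-18*u - 30)) du.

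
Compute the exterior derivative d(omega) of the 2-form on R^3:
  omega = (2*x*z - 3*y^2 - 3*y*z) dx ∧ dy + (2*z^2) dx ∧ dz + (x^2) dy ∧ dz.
d(omega) = (4*x - 3*y) dx ∧ dy ∧ dz

For a 2-form omega = sum_{i<j} g_{ij} dx_i ∧ dx_j, the exterior derivative is
  d(omega) = sum_{i<j} d(g_{ij}) ∧ dx_i ∧ dx_j = sum_{i<j, k} (∂g_{ij}/∂x_k) dx_k ∧ dx_i ∧ dx_j.
Expand each term, using dx_k ∧ dx_i ∧ dx_j = sgn(permutation) dx_{(a)} ∧ dx_{(b)} ∧ dx_{(c)} with (a < b < c) sorted:
  d(2*x*z - 3*y^2 - 3*y*z) includes (∂/∂z)(2*x*z - 3*y^2 - 3*y*z) dz = (2*x - 3*y) dz, which multiplied by dx ∧ dy gives (2*x - 3*y) dx ∧ dy ∧ dz
  d(x^2) includes (∂/∂x)(x^2) dx = (2*x) dx, which multiplied by dy ∧ dz gives (2*x) dx ∧ dy ∧ dz
Collecting like 3-forms: d(omega) = (4*x - 3*y) dx ∧ dy ∧ dz.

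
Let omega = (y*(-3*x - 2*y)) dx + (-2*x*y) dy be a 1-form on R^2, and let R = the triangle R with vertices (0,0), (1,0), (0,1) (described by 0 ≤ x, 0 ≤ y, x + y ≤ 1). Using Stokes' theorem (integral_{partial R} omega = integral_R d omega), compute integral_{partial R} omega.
integral_(partial R) omega = 5/6

Stokes: integral_partial_R omega = integral_R d omega with d omega = (∂Q/∂x - ∂P/∂y) dx ∧ dy.
  ∂Q/∂x = -2*y
  ∂P/∂y = -3*x - 4*y
  integrand = ∂Q/∂x - ∂P/∂y = 3*x + 2*y.
Integrating over R: integral_0^1 integral_0^{1-x} (3*x + 2*y) dy dx = 5/6.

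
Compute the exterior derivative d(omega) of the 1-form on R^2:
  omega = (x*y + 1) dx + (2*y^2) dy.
d(omega) = (-x) dx ∧ dy

For a 1-form omega = sum_i f_i dx_i, the exterior derivative is
  d(omega) = sum_{i < j} (∂f_j/∂x_i - ∂f_i/∂x_j) dx_i ∧ dx_j.
  coefficient of dx ∧ dy: ∂f_2/∂x - ∂f_1/∂y = ∂(2*y^2)/∂x - ∂(x*y + 1)/∂y = -x
Assembling: d(omega) = (-x) dx ∧ dy.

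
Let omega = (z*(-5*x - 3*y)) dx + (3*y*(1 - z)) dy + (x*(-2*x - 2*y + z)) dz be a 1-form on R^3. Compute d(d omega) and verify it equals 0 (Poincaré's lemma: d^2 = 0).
d(d omega) = 0

Step 1: d omega = sum_{i<j} (∂f_j/∂x_i - ∂f_i/∂x_j) dx_i ∧ dx_j:
  coeff of dx ∧ dy: 3*z
  coeff of dx ∧ dz: x + y + z
  coeff of dy ∧ dz: -2*x + 3*y
Step 2: Apply d again to each 2-form coefficient. The only possible 3-form in R^3 is dx ∧ dy ∧ dz, with coefficient
  ∂(coeff of dy∧dz)/∂x - ∂(coeff of dx∧dz)/∂y + ∂(coeff of dx∧dy)/∂z
  = ∂/∂x (-2*x + 3*y) - ∂/∂y (x + y + z) + ∂/∂z (3*z).
Each of these terms simplifies to sums of mixed partials that cancel in pairs. The result is 0 (by equality of mixed partials for smooth functions — Schwarz / Clairaut).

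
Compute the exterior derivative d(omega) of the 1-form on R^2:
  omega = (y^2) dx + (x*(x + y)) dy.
d(omega) = (2*x - y) dx ∧ dy

For a 1-form omega = sum_i f_i dx_i, the exterior derivative is
  d(omega) = sum_{i < j} (∂f_j/∂x_i - ∂f_i/∂x_j) dx_i ∧ dx_j.
  coefficient of dx ∧ dy: ∂f_2/∂x - ∂f_1/∂y = ∂(x*(x + y))/∂x - ∂(y^2)/∂y = 2*x - y
Assembling: d(omega) = (2*x - y) dx ∧ dy.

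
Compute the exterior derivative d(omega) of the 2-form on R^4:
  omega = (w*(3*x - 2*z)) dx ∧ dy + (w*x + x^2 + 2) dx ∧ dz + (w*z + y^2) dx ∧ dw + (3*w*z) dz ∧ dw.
d(omega) = (-2*w) dx ∧ dy ∧ dz + (3*x - 2*y - 2*z) dx ∧ dy ∧ dw + (-w + x) dx ∧ dz ∧ dw

For a 2-form omega = sum_{i<j} g_{ij} dx_i ∧ dx_j, the exterior derivative is
  d(omega) = sum_{i<j} d(g_{ij}) ∧ dx_i ∧ dx_j = sum_{i<j, k} (∂g_{ij}/∂x_k) dx_k ∧ dx_i ∧ dx_j.
Expand each term, using dx_k ∧ dx_i ∧ dx_j = sgn(permutation) dx_{(a)} ∧ dx_{(b)} ∧ dx_{(c)} with (a < b < c) sorted:
  d(w*(3*x - 2*z)) includes (∂/∂z)(w*(3*x - 2*z)) dz = (-2*w) dz, which multiplied by dx ∧ dy gives (-2*w) dx ∧ dy ∧ dz
  d(w*(3*x - 2*z)) includes (∂/∂w)(w*(3*x - 2*z)) dw = (3*x - 2*z) dw, which multiplied by dx ∧ dy gives (3*x - 2*z) dx ∧ dy ∧ dw
  d(w*x + x^2 + 2) includes (∂/∂w)(w*x + x^2 + 2) dw = (x) dw, which multiplied by dx ∧ dz gives (x) dx ∧ dz ∧ dw
  d(w*z + y^2) includes (∂/∂y)(w*z + y^2) dy = (2*y) dy, which multiplied by dx ∧ dw gives (-2*y) dx ∧ dy ∧ dw
  d(w*z + y^2) includes (∂/∂z)(w*z + y^2) dz = (w) dz, which multiplied by dx ∧ dw gives (-w) dx ∧ dz ∧ dw
Collecting like 3-forms: d(omega) = (-2*w) dx ∧ dy ∧ dz + (3*x - 2*y - 2*z) dx ∧ dy ∧ dw + (-w + x) dx ∧ dz ∧ dw.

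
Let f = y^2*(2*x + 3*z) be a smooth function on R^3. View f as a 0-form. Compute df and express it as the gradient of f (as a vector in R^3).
df = (2*y^2) dx + (2*y*(2*x + 3*z)) dy + (3*y^2) dz; grad f = (2*y^2, 2*y*(2*x + 3*z), 3*y^2)

For a 0-form f, d f = (∂f/∂x) dx + (∂f/∂y) dy + (∂f/∂z) dz. The components of the vector representation are exactly the entries of grad f in Cartesian coordinates:
  ∂f/∂x = 2*y^2
  ∂f/∂y = 2*y*(2*x + 3*z)
  ∂f/∂z = 3*y^2.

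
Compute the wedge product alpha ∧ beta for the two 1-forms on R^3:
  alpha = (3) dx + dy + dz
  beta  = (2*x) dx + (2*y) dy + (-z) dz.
alpha ∧ beta = (-2*x + 6*y) dx ∧ dy + (-2*x - 3*z) dx ∧ dz + (-2*y - z) dy ∧ dz

Distribute the wedge, using dx_i ∧ dx_j = -dx_j ∧ dx_i and dx_i ∧ dx_i = 0. For each pair (i, j) with i < j, the coefficient of dx_i ∧ dx_j in alpha ∧ beta is (alpha_i * beta_j - alpha_j * beta_i). Collecting: alpha ∧ beta = (-2*x + 6*y) dx ∧ dy + (-2*x - 3*z) dx ∧ dz + (-2*y - z) dy ∧ dz.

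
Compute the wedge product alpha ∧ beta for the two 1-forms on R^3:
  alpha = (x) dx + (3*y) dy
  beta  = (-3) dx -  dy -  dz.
alpha ∧ beta = (-x + 9*y) dx ∧ dy + (-x) dx ∧ dz + (-3*y) dy ∧ dz

Distribute the wedge, using dx_i ∧ dx_j = -dx_j ∧ dx_i and dx_i ∧ dx_i = 0. For each pair (i, j) with i < j, the coefficient of dx_i ∧ dx_j in alpha ∧ beta is (alpha_i * beta_j - alpha_j * beta_i). Collecting: alpha ∧ beta = (-x + 9*y) dx ∧ dy + (-x) dx ∧ dz + (-3*y) dy ∧ dz.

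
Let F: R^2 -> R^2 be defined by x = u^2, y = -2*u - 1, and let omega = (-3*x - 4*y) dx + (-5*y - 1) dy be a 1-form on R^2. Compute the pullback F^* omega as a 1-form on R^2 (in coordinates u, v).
F^* omega = (-6*u^3 + 16*u^2 - 12*u - 8) du

Using F^*(f dg) = (f ∘ F) d(g ∘ F), substitute each coordinate x_i by F_i(u, v) in f_i, and replace dx_i by d F_i = (∂F_i/∂u) du + (∂F_i/∂v) dv.
  For the x component: f_1(F) = -3*u^2 + 8*u + 4; d F_1 = (2*u) du + (0) dv
  For the y component: f_2(F) = 10*u + 4; d F_2 = (-2) du + (0) dv
Combining and collecting du, dv coefficients:
  coeff of du: -6*u^3 + 16*u^2 - 12*u - 8
  coeff of dv: 0
F^* omega = (-6*u^3 + 16*u^2 - 12*u - 8) du.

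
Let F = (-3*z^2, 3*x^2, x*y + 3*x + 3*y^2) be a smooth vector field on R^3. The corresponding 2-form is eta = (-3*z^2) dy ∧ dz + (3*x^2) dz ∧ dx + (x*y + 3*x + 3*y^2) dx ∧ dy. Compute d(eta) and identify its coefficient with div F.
d(eta) = (0) dx ∧ dy ∧ dz; div F = 0

For a 2-form in R^3 of the form above, applying d gives a 3-form with coefficient ∂P/∂x + ∂Q/∂y + ∂R/∂z:
  ∂P/∂x = 0
  ∂Q/∂y = 0
  ∂R/∂z = 0
Sum = 0, which is exactly div F.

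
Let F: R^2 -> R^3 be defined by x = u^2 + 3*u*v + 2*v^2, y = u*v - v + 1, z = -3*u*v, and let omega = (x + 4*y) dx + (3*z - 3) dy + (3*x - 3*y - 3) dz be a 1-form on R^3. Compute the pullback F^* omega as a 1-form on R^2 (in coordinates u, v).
F^* omega = (2*u^3 + 8*u^2*v - 2*u*v^2 - 8*u*v + 8*u - 12*v^3 - 21*v^2 + 27*v) du + (-6*u^3 - 2*u^2*v + 16*u*v^2 - 12*u*v + 27*u + 8*v^3 - 16*v^2 + 16*v + 3) dv

Using F^*(f dg) = (f ∘ F) d(g ∘ F), substitute each coordinate x_i by F_i(u, v) in f_i, and replace dx_i by d F_i = (∂F_i/∂u) du + (∂F_i/∂v) dv.
  For the x component: f_1(F) = u^2 + 7*u*v + 2*v^2 - 4*v + 4; d F_1 = (2*u + 3*v) du + (3*u + 4*v) dv
  For the y component: f_2(F) = -9*u*v - 3; d F_2 = (v) du + (u - 1) dv
  For the z component: f_3(F) = 3*u^2 + 6*u*v + 6*v^2 + 3*v - 6; d F_3 = (-3*v) du + (-3*u) dv
Combining and collecting du, dv coefficients:
  coeff of du: 2*u^3 + 8*u^2*v - 2*u*v^2 - 8*u*v + 8*u - 12*v^3 - 21*v^2 + 27*v
  coeff of dv: -6*u^3 - 2*u^2*v + 16*u*v^2 - 12*u*v + 27*u + 8*v^3 - 16*v^2 + 16*v + 3
F^* omega = (2*u^3 + 8*u^2*v - 2*u*v^2 - 8*u*v + 8*u - 12*v^3 - 21*v^2 + 27*v) du + (-6*u^3 - 2*u^2*v + 16*u*v^2 - 12*u*v + 27*u + 8*v^3 - 16*v^2 + 16*v + 3) dv.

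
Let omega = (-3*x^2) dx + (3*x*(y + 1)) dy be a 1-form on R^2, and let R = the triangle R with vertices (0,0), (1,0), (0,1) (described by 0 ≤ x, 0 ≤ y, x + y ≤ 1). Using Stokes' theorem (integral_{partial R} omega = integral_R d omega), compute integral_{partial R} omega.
integral_(partial R) omega = 2

Stokes: integral_partial_R omega = integral_R d omega with d omega = (∂Q/∂x - ∂P/∂y) dx ∧ dy.
  ∂Q/∂x = 3*y + 3
  ∂P/∂y = 0
  integrand = ∂Q/∂x - ∂P/∂y = 3*y + 3.
Integrating over R: integral_0^1 integral_0^{1-x} (3*y + 3) dy dx = 2.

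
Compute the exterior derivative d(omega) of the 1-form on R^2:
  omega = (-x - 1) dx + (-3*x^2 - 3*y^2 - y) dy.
d(omega) = (-6*x) dx ∧ dy

For a 1-form omega = sum_i f_i dx_i, the exterior derivative is
  d(omega) = sum_{i < j} (∂f_j/∂x_i - ∂f_i/∂x_j) dx_i ∧ dx_j.
  coefficient of dx ∧ dy: ∂f_2/∂x - ∂f_1/∂y = ∂(-3*x^2 - 3*y^2 - y)/∂x - ∂(-x - 1)/∂y = -6*x
Assembling: d(omega) = (-6*x) dx ∧ dy.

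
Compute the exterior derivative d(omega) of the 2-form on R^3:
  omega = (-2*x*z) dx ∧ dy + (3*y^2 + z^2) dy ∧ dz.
d(omega) = (-2*x) dx ∧ dy ∧ dz

For a 2-form omega = sum_{i<j} g_{ij} dx_i ∧ dx_j, the exterior derivative is
  d(omega) = sum_{i<j} d(g_{ij}) ∧ dx_i ∧ dx_j = sum_{i<j, k} (∂g_{ij}/∂x_k) dx_k ∧ dx_i ∧ dx_j.
Expand each term, using dx_k ∧ dx_i ∧ dx_j = sgn(permutation) dx_{(a)} ∧ dx_{(b)} ∧ dx_{(c)} with (a < b < c) sorted:
  d(-2*x*z) includes (∂/∂z)(-2*x*z) dz = (-2*x) dz, which multiplied by dx ∧ dy gives (-2*x) dx ∧ dy ∧ dz
Collecting like 3-forms: d(omega) = (-2*x) dx ∧ dy ∧ dz.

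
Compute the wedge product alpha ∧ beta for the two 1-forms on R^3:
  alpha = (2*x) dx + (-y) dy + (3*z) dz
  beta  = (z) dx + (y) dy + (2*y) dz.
alpha ∧ beta = (y*(2*x + z)) dx ∧ dy + (4*x*y - 3*z^2) dx ∧ dz + (-y*(2*y + 3*z)) dy ∧ dz

Distribute the wedge, using dx_i ∧ dx_j = -dx_j ∧ dx_i and dx_i ∧ dx_i = 0. For each pair (i, j) with i < j, the coefficient of dx_i ∧ dx_j in alpha ∧ beta is (alpha_i * beta_j - alpha_j * beta_i). Collecting: alpha ∧ beta = (y*(2*x + z)) dx ∧ dy + (4*x*y - 3*z^2) dx ∧ dz + (-y*(2*y + 3*z)) dy ∧ dz.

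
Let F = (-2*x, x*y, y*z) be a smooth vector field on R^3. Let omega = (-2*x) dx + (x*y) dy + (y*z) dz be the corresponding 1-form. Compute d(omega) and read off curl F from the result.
d(omega) = (z) dy ∧ dz + (0) dz ∧ dx + (y) dx ∧ dy; curl F = (z, 0, y)

d omega = sum_{i<j} (∂f_j/∂x_i - ∂f_i/∂x_j) dx_i ∧ dx_j. Under the identification (dy ∧ dz, dz ∧ dx, dx ∧ dy) ↔ (e_x, e_y, e_z), the coefficients are exactly the components of curl F. Compute:
  ∂R/∂y - ∂Q/∂z = (z) - (0) = z
  ∂P/∂z - ∂R/∂x = (0) - (0) = 0
  ∂Q/∂x - ∂P/∂y = (y) - (0) = y.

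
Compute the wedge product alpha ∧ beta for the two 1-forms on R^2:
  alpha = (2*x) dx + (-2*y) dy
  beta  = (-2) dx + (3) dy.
alpha ∧ beta = (6*x - 4*y) dx ∧ dy

Distribute the wedge, using dx_i ∧ dx_j = -dx_j ∧ dx_i and dx_i ∧ dx_i = 0. For each pair (i, j) with i < j, the coefficient of dx_i ∧ dx_j in alpha ∧ beta is (alpha_i * beta_j - alpha_j * beta_i). Collecting: alpha ∧ beta = (6*x - 4*y) dx ∧ dy.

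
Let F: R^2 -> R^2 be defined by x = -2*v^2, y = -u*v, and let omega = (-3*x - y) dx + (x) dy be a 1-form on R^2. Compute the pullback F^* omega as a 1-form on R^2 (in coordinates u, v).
F^* omega = (2*v^3) du + (2*v^2*(-u - 12*v)) dv

Using F^*(f dg) = (f ∘ F) d(g ∘ F), substitute each coordinate x_i by F_i(u, v) in f_i, and replace dx_i by d F_i = (∂F_i/∂u) du + (∂F_i/∂v) dv.
  For the x component: f_1(F) = v*(u + 6*v); d F_1 = (0) du + (-4*v) dv
  For the y component: f_2(F) = -2*v^2; d F_2 = (-v) du + (-u) dv
Combining and collecting du, dv coefficients:
  coeff of du: 2*v^3
  coeff of dv: 2*v^2*(-u - 12*v)
F^* omega = (2*v^3) du + (2*v^2*(-u - 12*v)) dv.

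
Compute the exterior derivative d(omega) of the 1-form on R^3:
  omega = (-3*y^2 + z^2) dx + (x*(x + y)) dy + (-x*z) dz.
d(omega) = (2*x + 7*y) dx ∧ dy + (-3*z) dx ∧ dz

For a 1-form omega = sum_i f_i dx_i, the exterior derivative is
  d(omega) = sum_{i < j} (∂f_j/∂x_i - ∂f_i/∂x_j) dx_i ∧ dx_j.
  coefficient of dx ∧ dy: ∂f_2/∂x - ∂f_1/∂y = ∂(x*(x + y))/∂x - ∂(-3*y^2 + z^2)/∂y = 2*x + 7*y
  coefficient of dx ∧ dz: ∂f_3/∂x - ∂f_1/∂z = ∂(-x*z)/∂x - ∂(-3*y^2 + z^2)/∂z = -3*z
Assembling: d(omega) = (2*x + 7*y) dx ∧ dy + (-3*z) dx ∧ dz.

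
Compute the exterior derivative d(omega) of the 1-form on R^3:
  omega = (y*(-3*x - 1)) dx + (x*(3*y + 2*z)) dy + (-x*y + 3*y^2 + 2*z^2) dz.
d(omega) = (3*x + 3*y + 2*z + 1) dx ∧ dy + (-y) dx ∧ dz + (-3*x + 6*y) dy ∧ dz

For a 1-form omega = sum_i f_i dx_i, the exterior derivative is
  d(omega) = sum_{i < j} (∂f_j/∂x_i - ∂f_i/∂x_j) dx_i ∧ dx_j.
  coefficient of dx ∧ dy: ∂f_2/∂x - ∂f_1/∂y = ∂(x*(3*y + 2*z))/∂x - ∂(y*(-3*x - 1))/∂y = 3*x + 3*y + 2*z + 1
  coefficient of dx ∧ dz: ∂f_3/∂x - ∂f_1/∂z = ∂(-x*y + 3*y^2 + 2*z^2)/∂x - ∂(y*(-3*x - 1))/∂z = -y
  coefficient of dy ∧ dz: ∂f_3/∂y - ∂f_2/∂z = ∂(-x*y + 3*y^2 + 2*z^2)/∂y - ∂(x*(3*y + 2*z))/∂z = -3*x + 6*y
Assembling: d(omega) = (3*x + 3*y + 2*z + 1) dx ∧ dy + (-y) dx ∧ dz + (-3*x + 6*y) dy ∧ dz.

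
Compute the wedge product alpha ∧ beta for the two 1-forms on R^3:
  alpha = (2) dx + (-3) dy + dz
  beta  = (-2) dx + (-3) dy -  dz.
alpha ∧ beta = (-12) dx ∧ dy + (6) dy ∧ dz

Distribute the wedge, using dx_i ∧ dx_j = -dx_j ∧ dx_i and dx_i ∧ dx_i = 0. For each pair (i, j) with i < j, the coefficient of dx_i ∧ dx_j in alpha ∧ beta is (alpha_i * beta_j - alpha_j * beta_i). Collecting: alpha ∧ beta = (-12) dx ∧ dy + (6) dy ∧ dz.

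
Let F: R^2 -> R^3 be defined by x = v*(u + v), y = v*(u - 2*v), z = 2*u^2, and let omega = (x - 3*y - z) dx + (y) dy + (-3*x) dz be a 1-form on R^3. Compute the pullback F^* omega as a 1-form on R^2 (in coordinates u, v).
F^* omega = (v*(-14*u^2 - 13*u*v + 5*v^2)) du + (-2*u^3 - 5*u^2*v - 3*u*v^2 + 22*v^3) dv

Using F^*(f dg) = (f ∘ F) d(g ∘ F), substitute each coordinate x_i by F_i(u, v) in f_i, and replace dx_i by d F_i = (∂F_i/∂u) du + (∂F_i/∂v) dv.
  For the x component: f_1(F) = -2*u^2 - 2*u*v + 7*v^2; d F_1 = (v) du + (u + 2*v) dv
  For the y component: f_2(F) = v*(u - 2*v); d F_2 = (v) du + (u - 4*v) dv
  For the z component: f_3(F) = 3*v*(-u - v); d F_3 = (4*u) du + (0) dv
Combining and collecting du, dv coefficients:
  coeff of du: v*(-14*u^2 - 13*u*v + 5*v^2)
  coeff of dv: -2*u^3 - 5*u^2*v - 3*u*v^2 + 22*v^3
F^* omega = (v*(-14*u^2 - 13*u*v + 5*v^2)) du + (-2*u^3 - 5*u^2*v - 3*u*v^2 + 22*v^3) dv.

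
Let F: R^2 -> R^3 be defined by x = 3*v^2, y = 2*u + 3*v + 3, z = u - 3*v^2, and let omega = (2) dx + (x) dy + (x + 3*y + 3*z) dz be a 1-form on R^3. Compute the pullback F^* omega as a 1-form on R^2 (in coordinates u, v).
F^* omega = (9*u + 9*v + 9) du + (3*v*(-18*u + 12*v^2 - 15*v - 14)) dv

Using F^*(f dg) = (f ∘ F) d(g ∘ F), substitute each coordinate x_i by F_i(u, v) in f_i, and replace dx_i by d F_i = (∂F_i/∂u) du + (∂F_i/∂v) dv.
  For the x component: f_1(F) = 2; d F_1 = (0) du + (6*v) dv
  For the y component: f_2(F) = 3*v^2; d F_2 = (2) du + (3) dv
  For the z component: f_3(F) = 9*u - 6*v^2 + 9*v + 9; d F_3 = (1) du + (-6*v) dv
Combining and collecting du, dv coefficients:
  coeff of du: 9*u + 9*v + 9
  coeff of dv: 3*v*(-18*u + 12*v^2 - 15*v - 14)
F^* omega = (9*u + 9*v + 9) du + (3*v*(-18*u + 12*v^2 - 15*v - 14)) dv.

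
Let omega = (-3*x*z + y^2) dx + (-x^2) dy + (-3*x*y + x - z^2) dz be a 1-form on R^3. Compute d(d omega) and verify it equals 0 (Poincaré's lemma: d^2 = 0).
d(d omega) = 0

Step 1: d omega = sum_{i<j} (∂f_j/∂x_i - ∂f_i/∂x_j) dx_i ∧ dx_j:
  coeff of dx ∧ dy: -2*x - 2*y
  coeff of dx ∧ dz: 3*x - 3*y + 1
  coeff of dy ∧ dz: -3*x
Step 2: Apply d again to each 2-form coefficient. The only possible 3-form in R^3 is dx ∧ dy ∧ dz, with coefficient
  ∂(coeff of dy∧dz)/∂x - ∂(coeff of dx∧dz)/∂y + ∂(coeff of dx∧dy)/∂z
  = ∂/∂x (-3*x) - ∂/∂y (3*x - 3*y + 1) + ∂/∂z (-2*x - 2*y).
Each of these terms simplifies to sums of mixed partials that cancel in pairs. The result is 0 (by equality of mixed partials for smooth functions — Schwarz / Clairaut).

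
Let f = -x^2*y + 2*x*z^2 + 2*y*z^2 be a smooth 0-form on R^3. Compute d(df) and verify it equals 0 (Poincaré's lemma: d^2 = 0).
d(df) = 0

Step 1: df = sum_i (∂f/∂x_i) dx_i = (-2*x*y + 2*z^2) dx + (-x^2 + 2*z^2) dy + (4*z*(x + y)) dz.
Step 2: Apply d again. Using the 1-form formula, the coefficient of dx ∧ dy in d(df) is ∂^2 f/∂x ∂y - ∂^2 f/∂y ∂x = (-2*x) - (-2*x) = 0 (equality of mixed partials for smooth f).
Similarly for dx ∧ dz and dy ∧ dz — all coefficients vanish. So d(df) = 0.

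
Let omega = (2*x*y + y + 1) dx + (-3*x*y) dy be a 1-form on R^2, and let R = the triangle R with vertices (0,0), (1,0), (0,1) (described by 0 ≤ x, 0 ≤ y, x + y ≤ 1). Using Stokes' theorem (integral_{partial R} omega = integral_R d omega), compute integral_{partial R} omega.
integral_(partial R) omega = -4/3

Stokes: integral_partial_R omega = integral_R d omega with d omega = (∂Q/∂x - ∂P/∂y) dx ∧ dy.
  ∂Q/∂x = -3*y
  ∂P/∂y = 2*x + 1
  integrand = ∂Q/∂x - ∂P/∂y = -2*x - 3*y - 1.
Integrating over R: integral_0^1 integral_0^{1-x} (-2*x - 3*y - 1) dy dx = -4/3.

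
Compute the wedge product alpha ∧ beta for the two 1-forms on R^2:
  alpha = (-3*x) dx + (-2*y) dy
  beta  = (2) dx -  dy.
alpha ∧ beta = (3*x + 4*y) dx ∧ dy

Distribute the wedge, using dx_i ∧ dx_j = -dx_j ∧ dx_i and dx_i ∧ dx_i = 0. For each pair (i, j) with i < j, the coefficient of dx_i ∧ dx_j in alpha ∧ beta is (alpha_i * beta_j - alpha_j * beta_i). Collecting: alpha ∧ beta = (3*x + 4*y) dx ∧ dy.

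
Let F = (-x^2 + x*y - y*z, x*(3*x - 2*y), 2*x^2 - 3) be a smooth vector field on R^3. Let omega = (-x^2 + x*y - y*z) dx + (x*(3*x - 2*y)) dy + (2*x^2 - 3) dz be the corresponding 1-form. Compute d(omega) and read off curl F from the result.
d(omega) = (0) dy ∧ dz + (-4*x - y) dz ∧ dx + (5*x - 2*y + z) dx ∧ dy; curl F = (0, -4*x - y, 5*x - 2*y + z)

d omega = sum_{i<j} (∂f_j/∂x_i - ∂f_i/∂x_j) dx_i ∧ dx_j. Under the identification (dy ∧ dz, dz ∧ dx, dx ∧ dy) ↔ (e_x, e_y, e_z), the coefficients are exactly the components of curl F. Compute:
  ∂R/∂y - ∂Q/∂z = (0) - (0) = 0
  ∂P/∂z - ∂R/∂x = (-y) - (4*x) = -4*x - y
  ∂Q/∂x - ∂P/∂y = (6*x - 2*y) - (x - z) = 5*x - 2*y + z.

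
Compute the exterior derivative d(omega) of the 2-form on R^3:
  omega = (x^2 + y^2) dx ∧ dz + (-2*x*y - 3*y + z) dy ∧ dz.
d(omega) = (-4*y) dx ∧ dy ∧ dz

For a 2-form omega = sum_{i<j} g_{ij} dx_i ∧ dx_j, the exterior derivative is
  d(omega) = sum_{i<j} d(g_{ij}) ∧ dx_i ∧ dx_j = sum_{i<j, k} (∂g_{ij}/∂x_k) dx_k ∧ dx_i ∧ dx_j.
Expand each term, using dx_k ∧ dx_i ∧ dx_j = sgn(permutation) dx_{(a)} ∧ dx_{(b)} ∧ dx_{(c)} with (a < b < c) sorted:
  d(x^2 + y^2) includes (∂/∂y)(x^2 + y^2) dy = (2*y) dy, which multiplied by dx ∧ dz gives (-2*y) dx ∧ dy ∧ dz
  d(-2*x*y - 3*y + z) includes (∂/∂x)(-2*x*y - 3*y + z) dx = (-2*y) dx, which multiplied by dy ∧ dz gives (-2*y) dx ∧ dy ∧ dz
Collecting like 3-forms: d(omega) = (-4*y) dx ∧ dy ∧ dz.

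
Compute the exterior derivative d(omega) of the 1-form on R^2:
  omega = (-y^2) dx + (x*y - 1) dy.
d(omega) = (3*y) dx ∧ dy

For a 1-form omega = sum_i f_i dx_i, the exterior derivative is
  d(omega) = sum_{i < j} (∂f_j/∂x_i - ∂f_i/∂x_j) dx_i ∧ dx_j.
  coefficient of dx ∧ dy: ∂f_2/∂x - ∂f_1/∂y = ∂(x*y - 1)/∂x - ∂(-y^2)/∂y = 3*y
Assembling: d(omega) = (3*y) dx ∧ dy.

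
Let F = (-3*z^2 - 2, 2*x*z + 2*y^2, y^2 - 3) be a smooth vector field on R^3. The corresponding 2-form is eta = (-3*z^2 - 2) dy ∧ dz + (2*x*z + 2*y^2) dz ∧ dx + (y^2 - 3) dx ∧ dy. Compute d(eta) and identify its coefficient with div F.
d(eta) = (4*y) dx ∧ dy ∧ dz; div F = 4*y

For a 2-form in R^3 of the form above, applying d gives a 3-form with coefficient ∂P/∂x + ∂Q/∂y + ∂R/∂z:
  ∂P/∂x = 0
  ∂Q/∂y = 4*y
  ∂R/∂z = 0
Sum = 4*y, which is exactly div F.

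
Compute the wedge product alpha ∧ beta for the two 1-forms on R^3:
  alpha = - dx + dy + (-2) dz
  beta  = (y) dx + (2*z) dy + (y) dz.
alpha ∧ beta = (-y - 2*z) dx ∧ dy + (y) dx ∧ dz + (y + 4*z) dy ∧ dz

Distribute the wedge, using dx_i ∧ dx_j = -dx_j ∧ dx_i and dx_i ∧ dx_i = 0. For each pair (i, j) with i < j, the coefficient of dx_i ∧ dx_j in alpha ∧ beta is (alpha_i * beta_j - alpha_j * beta_i). Collecting: alpha ∧ beta = (-y - 2*z) dx ∧ dy + (y) dx ∧ dz + (y + 4*z) dy ∧ dz.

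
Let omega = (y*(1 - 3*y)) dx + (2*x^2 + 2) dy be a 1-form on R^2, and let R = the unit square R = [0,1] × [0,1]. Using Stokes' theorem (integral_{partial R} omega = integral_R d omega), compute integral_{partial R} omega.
integral_(partial R) omega = 4

Stokes: integral_partial_R omega = integral_R d omega with d omega = (∂Q/∂x - ∂P/∂y) dx ∧ dy.
  ∂Q/∂x = 4*x
  ∂P/∂y = 1 - 6*y
  integrand = ∂Q/∂x - ∂P/∂y = 4*x + 6*y - 1.
Integrating over R: integral_0^1 integral_0^1 (4*x + 6*y - 1) dx dy = 4.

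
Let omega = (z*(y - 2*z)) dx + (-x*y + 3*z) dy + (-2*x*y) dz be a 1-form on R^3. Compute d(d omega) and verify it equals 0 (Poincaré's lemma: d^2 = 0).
d(d omega) = 0

Step 1: d omega = sum_{i<j} (∂f_j/∂x_i - ∂f_i/∂x_j) dx_i ∧ dx_j:
  coeff of dx ∧ dy: -y - z
  coeff of dx ∧ dz: -3*y + 4*z
  coeff of dy ∧ dz: -2*x - 3
Step 2: Apply d again to each 2-form coefficient. The only possible 3-form in R^3 is dx ∧ dy ∧ dz, with coefficient
  ∂(coeff of dy∧dz)/∂x - ∂(coeff of dx∧dz)/∂y + ∂(coeff of dx∧dy)/∂z
  = ∂/∂x (-2*x - 3) - ∂/∂y (-3*y + 4*z) + ∂/∂z (-y - z).
Each of these terms simplifies to sums of mixed partials that cancel in pairs. The result is 0 (by equality of mixed partials for smooth functions — Schwarz / Clairaut).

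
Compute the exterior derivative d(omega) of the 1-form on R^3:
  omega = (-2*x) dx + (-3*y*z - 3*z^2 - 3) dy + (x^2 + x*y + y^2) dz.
d(omega) = (2*x + y) dx ∧ dz + (x + 5*y + 6*z) dy ∧ dz

For a 1-form omega = sum_i f_i dx_i, the exterior derivative is
  d(omega) = sum_{i < j} (∂f_j/∂x_i - ∂f_i/∂x_j) dx_i ∧ dx_j.
  coefficient of dx ∧ dz: ∂f_3/∂x - ∂f_1/∂z = ∂(x^2 + x*y + y^2)/∂x - ∂(-2*x)/∂z = 2*x + y
  coefficient of dy ∧ dz: ∂f_3/∂y - ∂f_2/∂z = ∂(x^2 + x*y + y^2)/∂y - ∂(-3*y*z - 3*z^2 - 3)/∂z = x + 5*y + 6*z
Assembling: d(omega) = (2*x + y) dx ∧ dz + (x + 5*y + 6*z) dy ∧ dz.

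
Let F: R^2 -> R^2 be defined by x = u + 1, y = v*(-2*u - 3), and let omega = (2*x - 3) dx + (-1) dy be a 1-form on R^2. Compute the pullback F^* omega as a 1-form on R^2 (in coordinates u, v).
F^* omega = (2*u + 2*v - 1) du + (2*u + 3) dv

Using F^*(f dg) = (f ∘ F) d(g ∘ F), substitute each coordinate x_i by F_i(u, v) in f_i, and replace dx_i by d F_i = (∂F_i/∂u) du + (∂F_i/∂v) dv.
  For the x component: f_1(F) = 2*u - 1; d F_1 = (1) du + (0) dv
  For the y component: f_2(F) = -1; d F_2 = (-2*v) du + (-2*u - 3) dv
Combining and collecting du, dv coefficients:
  coeff of du: 2*u + 2*v - 1
  coeff of dv: 2*u + 3
F^* omega = (2*u + 2*v - 1) du + (2*u + 3) dv.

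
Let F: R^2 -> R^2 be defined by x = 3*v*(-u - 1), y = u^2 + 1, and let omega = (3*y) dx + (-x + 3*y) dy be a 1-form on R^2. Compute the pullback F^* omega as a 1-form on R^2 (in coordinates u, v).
F^* omega = (6*u^3 - 3*u^2*v + 6*u*v + 6*u - 9*v) du + (-9*u^3 - 9*u^2 - 9*u - 9) dv

Using F^*(f dg) = (f ∘ F) d(g ∘ F), substitute each coordinate x_i by F_i(u, v) in f_i, and replace dx_i by d F_i = (∂F_i/∂u) du + (∂F_i/∂v) dv.
  For the x component: f_1(F) = 3*u^2 + 3; d F_1 = (-3*v) du + (-3*u - 3) dv
  For the y component: f_2(F) = 3*u^2 + 3*u*v + 3*v + 3; d F_2 = (2*u) du + (0) dv
Combining and collecting du, dv coefficients:
  coeff of du: 6*u^3 - 3*u^2*v + 6*u*v + 6*u - 9*v
  coeff of dv: -9*u^3 - 9*u^2 - 9*u - 9
F^* omega = (6*u^3 - 3*u^2*v + 6*u*v + 6*u - 9*v) du + (-9*u^3 - 9*u^2 - 9*u - 9) dv.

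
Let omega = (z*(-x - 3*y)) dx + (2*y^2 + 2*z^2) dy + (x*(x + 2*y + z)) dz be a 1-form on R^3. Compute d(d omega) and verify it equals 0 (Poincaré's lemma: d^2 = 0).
d(d omega) = 0

Step 1: d omega = sum_{i<j} (∂f_j/∂x_i - ∂f_i/∂x_j) dx_i ∧ dx_j:
  coeff of dx ∧ dy: 3*z
  coeff of dx ∧ dz: 3*x + 5*y + z
  coeff of dy ∧ dz: 2*x - 4*z
Step 2: Apply d again to each 2-form coefficient. The only possible 3-form in R^3 is dx ∧ dy ∧ dz, with coefficient
  ∂(coeff of dy∧dz)/∂x - ∂(coeff of dx∧dz)/∂y + ∂(coeff of dx∧dy)/∂z
  = ∂/∂x (2*x - 4*z) - ∂/∂y (3*x + 5*y + z) + ∂/∂z (3*z).
Each of these terms simplifies to sums of mixed partials that cancel in pairs. The result is 0 (by equality of mixed partials for smooth functions — Schwarz / Clairaut).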